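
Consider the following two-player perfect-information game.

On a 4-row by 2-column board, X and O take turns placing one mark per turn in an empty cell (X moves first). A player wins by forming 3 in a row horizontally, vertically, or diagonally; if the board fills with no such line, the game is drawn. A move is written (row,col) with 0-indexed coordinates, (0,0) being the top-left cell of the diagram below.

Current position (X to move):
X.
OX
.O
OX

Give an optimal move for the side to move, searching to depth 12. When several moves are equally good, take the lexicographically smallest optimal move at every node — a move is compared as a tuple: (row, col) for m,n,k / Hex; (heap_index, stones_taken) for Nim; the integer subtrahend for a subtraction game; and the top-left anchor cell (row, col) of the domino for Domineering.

p1 X@[X./OX/.O/OX]: (0,1)[XX/OX/.O/OX]-1 (2,0)[X./OX/XO/OX]+0*
p2 O@[X./OX/XO/OX]: (0,1)[XO/OX/XO/OX]+0*
p3 X@[XO/OX/XO/OX] terminal +0; root [X./OX/.O/OX] d12

X's best at [X./OX/.O/OX]: (2,0)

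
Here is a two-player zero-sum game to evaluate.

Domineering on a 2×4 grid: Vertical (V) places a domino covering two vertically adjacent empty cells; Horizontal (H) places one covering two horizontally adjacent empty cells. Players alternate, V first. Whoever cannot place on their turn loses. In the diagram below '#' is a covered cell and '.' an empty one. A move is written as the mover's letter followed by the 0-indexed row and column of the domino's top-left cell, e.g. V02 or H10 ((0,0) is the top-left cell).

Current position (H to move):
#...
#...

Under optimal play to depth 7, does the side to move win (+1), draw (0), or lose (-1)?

value(#.../#..., H) = +1

[#.../#...] H move#1: H01:+1/###./#...*, H02:+1/#.##/#..., H11:+1/#.../###., H12:+1/#.../#.##
[###./#...] V move#2: V03:-1/####/#..#*
[####/#..#] H move#3: H11:+1/####/####*
[####/####] end (terminal -1, V#4); searched #.../#... to 7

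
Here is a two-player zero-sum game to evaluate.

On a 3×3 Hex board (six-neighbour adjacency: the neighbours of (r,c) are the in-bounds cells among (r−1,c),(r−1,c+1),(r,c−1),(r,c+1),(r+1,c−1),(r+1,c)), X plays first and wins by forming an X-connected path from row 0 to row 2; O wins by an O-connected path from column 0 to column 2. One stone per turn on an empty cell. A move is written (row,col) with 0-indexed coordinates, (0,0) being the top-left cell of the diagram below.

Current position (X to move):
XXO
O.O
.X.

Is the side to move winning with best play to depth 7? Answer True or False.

X winning at [XXO/O.O/.X.]: True

[XXO/O.O/.X.] X move#1: (1,1):+1/XXO/OXO/.X.*, (2,0):-1/XXO/O.O/XX., (2,2):-1/XXO/O.O/.XX
[XXO/OXO/.X.] end (terminal -1, O#2); searched XXO/O.O/.X. to 7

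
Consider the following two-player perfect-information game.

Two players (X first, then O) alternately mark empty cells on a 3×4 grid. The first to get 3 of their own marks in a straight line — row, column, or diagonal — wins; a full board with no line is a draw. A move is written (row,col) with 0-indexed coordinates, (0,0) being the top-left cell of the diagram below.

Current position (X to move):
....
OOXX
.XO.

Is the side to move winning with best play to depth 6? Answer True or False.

ply 1, X at ..../OOXX/.XO. | (0,0)=+1→X.../OOXX/.XO.*; (0,1)=-1→.X../OOXX/.XO.; (0,2)=-1→..X./OOXX/.XO.; (0,3)=+1→...X/OOXX/.XO.; (2,0)=-1→..../OOXX/XXO.; (2,3)=-1→..../OOXX/.XOX
ply 2, O at X.../OOXX/.XO. | (0,1)=-1→XO../OOXX/.XO.*; (0,2)=-1→X.O./OOXX/.XO.; (0,3)=-1→X..O/OOXX/.XO.; (2,0)=-1→X.../OOXX/OXO.; (2,3)=-1→X.../OOXX/.XOO
ply 3, X at XO../OOXX/.XO. | (0,2)=+0→XOX./OOXX/.XO.; (0,3)=+1→XO.X/OOXX/.XO.*; (2,0)=+0→XO../OOXX/XXO.; (2,3)=+0→XO../OOXX/.XOX
ply 4: XO.X/OOXX/.XO. is terminal -1 (O); from ..../OOXX/.XO. depth 6

X winning at [..../OOXX/.XO.]: True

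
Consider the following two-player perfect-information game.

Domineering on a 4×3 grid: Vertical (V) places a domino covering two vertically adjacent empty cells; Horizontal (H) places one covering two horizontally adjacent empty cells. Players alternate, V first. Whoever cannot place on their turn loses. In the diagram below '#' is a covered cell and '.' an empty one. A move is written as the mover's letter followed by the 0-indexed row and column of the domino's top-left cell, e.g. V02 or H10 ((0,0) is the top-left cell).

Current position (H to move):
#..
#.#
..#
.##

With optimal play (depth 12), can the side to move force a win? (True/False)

[#../#.#/..#/.##] H move#1: H01:-1/###/#.#/..#/.##*, H20:-1/#../#.#/###/.##
[###/#.#/..#/.##] V move#2: V11:+1/###/###/.##/.##*, V20:+1/###/#.#/#.#/###
[###/###/.##/.##] end (terminal -1, H#3); searched #../#.#/..#/.## to 12

H winning at [#../#.#/..#/.##]: False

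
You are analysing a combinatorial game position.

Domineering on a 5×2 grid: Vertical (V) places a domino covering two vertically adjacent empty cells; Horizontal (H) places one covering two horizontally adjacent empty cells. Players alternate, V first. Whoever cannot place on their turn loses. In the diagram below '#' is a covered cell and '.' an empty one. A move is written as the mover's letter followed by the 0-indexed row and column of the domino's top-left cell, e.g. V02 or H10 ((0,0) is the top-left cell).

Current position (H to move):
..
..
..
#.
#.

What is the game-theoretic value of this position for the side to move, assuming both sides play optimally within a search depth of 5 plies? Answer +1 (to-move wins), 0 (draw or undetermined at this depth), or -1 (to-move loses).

p1 H@[../../../#./#.]: H00[##/../../#./#.]-1 H10[../##/../#./#.]+1* H20[../../##/#./#.]-1
p2 V@[../##/../#./#.]: V21[../##/.#/##/#.]-1* V31[../##/../##/##]-1
p3 H@[../##/.#/##/#.]: H00[##/##/.#/##/#.]+1*
p4 V@[##/##/.#/##/#.] terminal -1; root [../../../#./#.] d5

value(../../../#./#., H) = +1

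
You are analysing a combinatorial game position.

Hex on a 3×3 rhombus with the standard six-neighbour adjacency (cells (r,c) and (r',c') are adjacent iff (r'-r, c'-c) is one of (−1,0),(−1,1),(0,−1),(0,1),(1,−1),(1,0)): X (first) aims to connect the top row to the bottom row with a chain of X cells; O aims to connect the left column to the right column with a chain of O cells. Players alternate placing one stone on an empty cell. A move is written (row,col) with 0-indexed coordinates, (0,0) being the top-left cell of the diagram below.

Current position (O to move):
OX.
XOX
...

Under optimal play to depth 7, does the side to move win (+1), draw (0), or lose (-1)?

value(OX./XOX/..., O) = -1

p1 O@[OX./XOX/...]: (0,2)[OXO/XOX/...]-1* (2,0)[OX./XOX/O..]-1 (2,1)[OX./XOX/.O.]-1 (2,2)[OX./XOX/..O]-1
p2 X@[OXO/XOX/...]: (2,0)[OXO/XOX/X..]+1* (2,1)[OXO/XOX/.X.]-1 (2,2)[OXO/XOX/..X]-1
p3 O@[OXO/XOX/X..] terminal -1; root [OX./XOX/...] d7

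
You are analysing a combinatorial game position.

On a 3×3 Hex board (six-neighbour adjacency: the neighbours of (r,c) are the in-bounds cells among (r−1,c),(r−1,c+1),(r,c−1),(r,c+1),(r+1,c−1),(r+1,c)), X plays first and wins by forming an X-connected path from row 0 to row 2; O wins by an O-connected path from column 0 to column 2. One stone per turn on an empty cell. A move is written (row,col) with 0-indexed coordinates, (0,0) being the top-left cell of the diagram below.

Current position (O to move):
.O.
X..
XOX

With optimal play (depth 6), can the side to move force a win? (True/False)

O winning at [.O./X../XOX]: False

ply 1, O at .O./X../XOX | (0,0)=-1→OO./X../XOX*; (0,2)=-1→.OO/X../XOX; (1,1)=-1→.O./XO./XOX; (1,2)=-1→.O./X.O/XOX
ply 2, X at OO./X../XOX | (0,2)=+1→OOX/X../XOX*; (1,1)=-1→OO./XX./XOX; (1,2)=-1→OO./X.X/XOX
ply 3, O at OOX/X../XOX | (1,1)=-1→OOX/XO./XOX*; (1,2)=-1→OOX/X.O/XOX
ply 4, X at OOX/XO./XOX | (1,2)=+1→OOX/XOX/XOX*
ply 5: OOX/XOX/XOX is terminal -1 (O); from .O./X../XOX depth 6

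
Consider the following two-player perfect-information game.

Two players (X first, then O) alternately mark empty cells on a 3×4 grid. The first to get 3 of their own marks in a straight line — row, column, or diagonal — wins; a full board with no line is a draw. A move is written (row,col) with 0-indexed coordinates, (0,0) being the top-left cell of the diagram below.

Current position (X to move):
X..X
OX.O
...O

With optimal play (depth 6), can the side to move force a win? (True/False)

X winning at [X..X/OX.O/...O]: True

[X..X/OX.O/...O] X move#1: (0,1):+1/XX.X/OX.O/...O*, (0,2):+1/X.XX/OX.O/...O, (1,2):+1/X..X/OXXO/...O, (2,0):+1/X..X/OX.O/X..O, (2,1):+1/X..X/OX.O/.X.O, (2,2):+1/X..X/OX.O/..XO
[XX.X/OX.O/...O] O move#2: (0,2):-1/XXOX/OX.O/...O*, (1,2):-1/XX.X/OXOO/...O, (2,0):-1/XX.X/OX.O/O..O, (2,1):-1/XX.X/OX.O/.O.O, (2,2):-1/XX.X/OX.O/..OO
[XXOX/OX.O/...O] X move#3: (1,2):+1/XXOX/OXXO/...O*, (2,0):+1/XXOX/OX.O/X..O, (2,1):+1/XXOX/OX.O/.X.O, (2,2):+1/XXOX/OX.O/..XO
[XXOX/OXXO/...O] O move#4: (2,0):-1/XXOX/OXXO/O..O*, (2,1):-1/XXOX/OXXO/.O.O, (2,2):-1/XXOX/OXXO/..OO
[XXOX/OXXO/O..O] X move#5: (2,1):+1/XXOX/OXXO/OX.O*, (2,2):+1/XXOX/OXXO/O.XO
[XXOX/OXXO/OX.O] end (terminal -1, O#6); searched X..X/OX.O/...O to 6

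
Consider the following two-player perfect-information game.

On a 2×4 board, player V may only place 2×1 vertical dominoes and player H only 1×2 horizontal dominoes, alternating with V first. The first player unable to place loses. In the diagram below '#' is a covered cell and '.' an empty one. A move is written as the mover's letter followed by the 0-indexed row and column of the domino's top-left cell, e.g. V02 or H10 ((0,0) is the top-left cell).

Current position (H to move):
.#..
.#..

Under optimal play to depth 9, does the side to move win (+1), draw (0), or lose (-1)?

value(.#../.#.., H) = +1

ply 1, H at .#../.#.. | H02=+1→.###/.#..*; H12=+1→.#../.###
ply 2, V at .###/.#.. | V00=-1→####/##..*
ply 3, H at ####/##.. | H12=+1→####/####*
ply 4: ####/#### is terminal -1 (V); from .#../.#.. depth 9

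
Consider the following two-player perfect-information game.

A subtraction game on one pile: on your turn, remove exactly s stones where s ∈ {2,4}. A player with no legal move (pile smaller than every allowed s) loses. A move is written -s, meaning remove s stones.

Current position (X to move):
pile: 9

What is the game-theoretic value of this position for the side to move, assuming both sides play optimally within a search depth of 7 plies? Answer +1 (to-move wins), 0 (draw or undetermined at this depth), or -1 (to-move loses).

value(9, X) = +1

[9] X move#1: -2:+1/7*, -4:-1/5
[7] O move#2: -2:-1/5*, -4:-1/3
[5] X move#3: -2:-1/3, -4:+1/1*
[1] end (terminal -1, O#4); searched 9 to 7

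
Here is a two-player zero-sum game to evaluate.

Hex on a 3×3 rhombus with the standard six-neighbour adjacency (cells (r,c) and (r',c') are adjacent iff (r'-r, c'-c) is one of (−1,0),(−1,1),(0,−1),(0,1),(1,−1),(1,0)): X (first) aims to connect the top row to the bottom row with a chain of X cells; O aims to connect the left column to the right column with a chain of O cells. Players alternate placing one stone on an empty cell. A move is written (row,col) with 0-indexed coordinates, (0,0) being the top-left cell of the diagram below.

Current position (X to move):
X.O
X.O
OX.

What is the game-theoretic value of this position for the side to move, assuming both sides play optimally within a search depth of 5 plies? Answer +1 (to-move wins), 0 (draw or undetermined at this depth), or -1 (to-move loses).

ply 1, X at X.O/X.O/OX. | (0,1)=-1→XXO/X.O/OX.; (1,1)=+1→X.O/XXO/OX.*; (2,2)=-1→X.O/X.O/OXX
ply 2: X.O/XXO/OX. is terminal -1 (O); from X.O/X.O/OX. depth 5

value(X.O/X.O/OX., X) = +1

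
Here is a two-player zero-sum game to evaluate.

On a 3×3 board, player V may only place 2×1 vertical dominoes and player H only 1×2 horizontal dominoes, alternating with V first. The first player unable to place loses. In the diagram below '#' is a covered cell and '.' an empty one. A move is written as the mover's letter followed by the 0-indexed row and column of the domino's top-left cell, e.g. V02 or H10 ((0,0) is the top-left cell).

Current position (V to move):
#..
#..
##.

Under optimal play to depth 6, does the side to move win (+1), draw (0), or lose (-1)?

value(#../#../##., V) = +1

[#../#../##.] V move#1: V01:+1/##./##./##.*, V02:+1/#.#/#.#/##., V12:-1/#../#.#/###
[##./##./##.] end (terminal -1, H#2); searched #../#../##. to 6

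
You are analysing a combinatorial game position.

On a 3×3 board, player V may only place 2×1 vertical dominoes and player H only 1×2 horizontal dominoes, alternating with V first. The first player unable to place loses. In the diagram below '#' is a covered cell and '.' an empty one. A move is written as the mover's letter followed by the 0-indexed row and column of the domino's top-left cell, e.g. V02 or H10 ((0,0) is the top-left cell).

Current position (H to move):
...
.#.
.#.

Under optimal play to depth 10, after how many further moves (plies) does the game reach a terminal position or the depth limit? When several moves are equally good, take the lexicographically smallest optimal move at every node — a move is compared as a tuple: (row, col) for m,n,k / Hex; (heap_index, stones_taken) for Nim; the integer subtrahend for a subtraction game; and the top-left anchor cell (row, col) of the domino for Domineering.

[.../.#./.#.] H move#1: H00:-1/##./.#./.#.*, H01:-1/.##/.#./.#.
[##./.#./.#.] V move#2: V02:+1/###/.##/.#.*, V10:+1/##./##./##., V12:+1/##./.##/.##
[###/.##/.#.] end (terminal -1, H#3); searched .../.#./.#. to 10

PV length from [.../.#./.#.]: 2 plies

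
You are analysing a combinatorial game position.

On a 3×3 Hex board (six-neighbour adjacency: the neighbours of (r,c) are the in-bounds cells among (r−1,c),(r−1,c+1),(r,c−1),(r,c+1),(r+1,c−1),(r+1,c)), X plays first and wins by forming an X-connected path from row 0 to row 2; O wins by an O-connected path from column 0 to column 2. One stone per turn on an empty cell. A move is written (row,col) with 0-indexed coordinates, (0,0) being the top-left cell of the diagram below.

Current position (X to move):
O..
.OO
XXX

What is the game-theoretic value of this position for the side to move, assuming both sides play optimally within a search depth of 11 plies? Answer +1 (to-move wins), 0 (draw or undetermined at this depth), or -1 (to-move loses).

p1 X@[O../.OO/XXX]: (0,1)[OX./.OO/XXX]-1* (0,2)[O.X/.OO/XXX]-1 (1,0)[O../XOO/XXX]-1
p2 O@[OX./.OO/XXX]: (0,2)[OXO/.OO/XXX]-1 (1,0)[OX./OOO/XXX]+1*
p3 X@[OX./OOO/XXX] terminal -1; root [O../.OO/XXX] d11

value(O../.OO/XXX, X) = -1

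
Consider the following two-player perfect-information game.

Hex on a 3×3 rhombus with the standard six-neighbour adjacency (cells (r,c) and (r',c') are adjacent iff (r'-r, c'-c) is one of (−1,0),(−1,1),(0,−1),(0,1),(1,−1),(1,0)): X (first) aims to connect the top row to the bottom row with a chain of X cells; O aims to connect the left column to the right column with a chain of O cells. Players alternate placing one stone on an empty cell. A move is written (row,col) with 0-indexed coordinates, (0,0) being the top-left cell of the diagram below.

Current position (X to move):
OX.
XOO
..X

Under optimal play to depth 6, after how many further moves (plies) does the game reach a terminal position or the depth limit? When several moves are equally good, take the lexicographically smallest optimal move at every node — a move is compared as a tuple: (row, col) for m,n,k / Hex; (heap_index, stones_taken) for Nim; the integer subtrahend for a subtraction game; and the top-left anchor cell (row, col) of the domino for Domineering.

ply 1, X at OX./XOO/..X | (0,2)=-1→OXX/XOO/..X; (2,0)=+1→OX./XOO/X.X*; (2,1)=-1→OX./XOO/.XX
ply 2: OX./XOO/X.X is terminal -1 (O); from OX./XOO/..X depth 6

PV length from [OX./XOO/..X]: 1 ply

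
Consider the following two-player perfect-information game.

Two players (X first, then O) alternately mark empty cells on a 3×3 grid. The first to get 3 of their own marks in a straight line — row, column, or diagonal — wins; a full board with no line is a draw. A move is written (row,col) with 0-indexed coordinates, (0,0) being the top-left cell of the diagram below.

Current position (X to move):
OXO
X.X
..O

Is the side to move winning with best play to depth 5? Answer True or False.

ply 1, X at OXO/X.X/..O | (1,1)=+1→OXO/XXX/..O*; (2,0)=-1→OXO/X.X/X.O; (2,1)=-1→OXO/X.X/.XO
ply 2: OXO/XXX/..O is terminal -1 (O); from OXO/X.X/..O depth 5

X winning at [OXO/X.X/..O]: True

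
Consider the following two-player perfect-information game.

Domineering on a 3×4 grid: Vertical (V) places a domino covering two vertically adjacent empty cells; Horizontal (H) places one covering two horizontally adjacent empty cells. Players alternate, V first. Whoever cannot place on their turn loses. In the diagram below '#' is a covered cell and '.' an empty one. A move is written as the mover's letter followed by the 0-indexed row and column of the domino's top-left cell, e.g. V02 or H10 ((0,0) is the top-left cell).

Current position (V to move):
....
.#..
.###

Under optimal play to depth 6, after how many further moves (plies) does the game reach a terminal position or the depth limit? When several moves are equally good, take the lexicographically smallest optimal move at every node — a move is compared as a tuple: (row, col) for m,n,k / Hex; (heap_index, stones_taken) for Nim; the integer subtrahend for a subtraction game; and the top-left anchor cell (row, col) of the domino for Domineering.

p1 V@[..../.#../.###]: V00[#.../##../.###]-1 V02[..#./.##./.###]+1* V03[...#/.#.#/.###]+1 V10[..../##../####]-1
p2 H@[..#./.##./.###]: H00[###./.##./.###]-1*
p3 V@[###./.##./.###]: V03[####/.###/.###]+1* V10[###./###./####]+1
p4 H@[####/.###/.###] terminal -1; root [..../.#../.###] d6

PV length from [..../.#../.###]: 3 plies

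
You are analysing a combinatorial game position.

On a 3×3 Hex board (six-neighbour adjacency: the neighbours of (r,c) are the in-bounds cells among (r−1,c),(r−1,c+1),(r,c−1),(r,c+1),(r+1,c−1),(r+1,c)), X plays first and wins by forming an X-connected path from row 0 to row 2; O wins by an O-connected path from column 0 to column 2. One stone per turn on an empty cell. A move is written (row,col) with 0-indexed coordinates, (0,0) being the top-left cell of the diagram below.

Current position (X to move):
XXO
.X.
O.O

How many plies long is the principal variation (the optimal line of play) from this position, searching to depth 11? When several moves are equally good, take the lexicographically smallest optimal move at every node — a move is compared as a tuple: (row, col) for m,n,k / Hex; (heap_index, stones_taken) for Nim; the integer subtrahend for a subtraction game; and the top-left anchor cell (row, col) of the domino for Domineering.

[XXO/.X./O.O] X move#1: (1,0):-1/XXO/XX./O.O, (1,2):-1/XXO/.XX/O.O, (2,1):+1/XXO/.X./OXO*
[XXO/.X./OXO] end (terminal -1, O#2); searched XXO/.X./O.O to 11

PV length from [XXO/.X./O.O]: 1 ply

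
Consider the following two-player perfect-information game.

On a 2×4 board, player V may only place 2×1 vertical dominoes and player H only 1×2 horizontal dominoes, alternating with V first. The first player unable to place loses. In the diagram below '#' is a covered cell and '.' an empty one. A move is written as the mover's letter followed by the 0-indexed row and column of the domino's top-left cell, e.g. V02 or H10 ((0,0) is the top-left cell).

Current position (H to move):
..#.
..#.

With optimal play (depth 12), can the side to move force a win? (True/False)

H winning at [..#./..#.]: True

ply 1, H at ..#./..#. | H00=+1→###./..#.*; H10=+1→..#./###.
ply 2, V at ###./..#. | V03=-1→####/..##*
ply 3, H at ####/..## | H10=+1→####/####*
ply 4: ####/#### is terminal -1 (V); from ..#./..#. depth 12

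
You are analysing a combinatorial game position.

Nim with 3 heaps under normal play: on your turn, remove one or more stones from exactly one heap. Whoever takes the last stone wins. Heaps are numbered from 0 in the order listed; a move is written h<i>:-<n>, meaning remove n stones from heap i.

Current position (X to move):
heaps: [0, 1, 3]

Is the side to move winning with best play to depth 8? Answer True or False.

[(0,1,3)] X move#1: h1:-1:-1/(0,0,3), h2:-1:-1/(0,1,2), h2:-2:+1/(0,1,1)*, h2:-3:-1/(0,1,0)
[(0,1,1)] O move#2: h1:-1:-1/(0,0,1)*, h2:-1:-1/(0,1,0)
[(0,0,1)] X move#3: h2:-1:+1/(0,0,0)*
[(0,0,0)] end (terminal -1, O#4); searched (0,1,3) to 8

X winning at [(0,1,3)]: True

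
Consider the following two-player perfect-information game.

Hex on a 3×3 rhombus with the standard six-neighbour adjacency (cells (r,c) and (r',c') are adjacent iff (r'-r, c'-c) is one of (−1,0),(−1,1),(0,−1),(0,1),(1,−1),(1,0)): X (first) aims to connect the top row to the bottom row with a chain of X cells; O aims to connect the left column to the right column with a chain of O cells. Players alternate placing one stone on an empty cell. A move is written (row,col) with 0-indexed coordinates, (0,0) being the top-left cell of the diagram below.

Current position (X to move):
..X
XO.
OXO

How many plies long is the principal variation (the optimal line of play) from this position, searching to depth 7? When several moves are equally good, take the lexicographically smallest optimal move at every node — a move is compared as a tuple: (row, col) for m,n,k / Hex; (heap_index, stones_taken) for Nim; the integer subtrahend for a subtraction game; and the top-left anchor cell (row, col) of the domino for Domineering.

PV length from [..X/XO./OXO]: 1 ply

[..X/XO./OXO] X move#1: (0,0):-1/X.X/XO./OXO, (0,1):-1/.XX/XO./OXO, (1,2):+1/..X/XOX/OXO*
[..X/XOX/OXO] end (terminal -1, O#2); searched ..X/XO./OXO to 7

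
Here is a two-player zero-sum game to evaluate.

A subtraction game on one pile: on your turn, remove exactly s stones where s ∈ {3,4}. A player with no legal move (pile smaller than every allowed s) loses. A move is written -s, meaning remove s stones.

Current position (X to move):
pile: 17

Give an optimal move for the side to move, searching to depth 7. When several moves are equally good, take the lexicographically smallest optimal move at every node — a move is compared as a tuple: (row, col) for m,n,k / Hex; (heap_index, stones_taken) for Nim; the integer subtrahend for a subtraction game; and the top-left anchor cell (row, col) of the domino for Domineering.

[17] X move#1: -3:+1/14*, -4:-1/13
[14] O move#2: -3:-1/11*, -4:-1/10
[11] X move#3: -3:+1/8*, -4:+1/7
[8] O move#4: -3:-1/5*, -4:-1/4
[5] X move#5: -3:+1/2*, -4:+1/1
[2] end (terminal -1, O#6); searched 17 to 7

X's best at [17]: -3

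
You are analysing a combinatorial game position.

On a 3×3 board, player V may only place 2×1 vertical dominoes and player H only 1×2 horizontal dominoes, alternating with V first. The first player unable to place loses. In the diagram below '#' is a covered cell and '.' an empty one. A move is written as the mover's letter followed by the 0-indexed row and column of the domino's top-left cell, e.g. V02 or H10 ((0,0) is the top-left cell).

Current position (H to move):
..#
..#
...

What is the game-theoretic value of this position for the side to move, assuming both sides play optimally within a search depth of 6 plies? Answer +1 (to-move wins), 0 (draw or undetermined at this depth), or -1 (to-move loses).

value(..#/..#/..., H) = +1

[..#/..#/...] H move#1: H00:-1/###/..#/..., H10:+1/..#/###/...*, H20:-1/..#/..#/##., H21:-1/..#/..#/.##
[..#/###/...] end (terminal -1, V#2); searched ..#/..#/... to 6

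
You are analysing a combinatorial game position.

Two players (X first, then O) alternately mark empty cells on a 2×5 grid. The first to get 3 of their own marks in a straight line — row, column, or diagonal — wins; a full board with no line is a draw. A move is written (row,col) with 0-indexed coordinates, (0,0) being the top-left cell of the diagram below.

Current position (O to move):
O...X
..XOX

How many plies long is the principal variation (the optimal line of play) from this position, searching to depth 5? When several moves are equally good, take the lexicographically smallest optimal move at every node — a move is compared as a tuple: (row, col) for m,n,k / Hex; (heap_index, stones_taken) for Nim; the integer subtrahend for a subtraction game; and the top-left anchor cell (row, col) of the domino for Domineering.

[O...X/..XOX] O move#1: (0,1):+0/OO..X/..XOX*, (0,2):+0/O.O.X/..XOX, (0,3):+0/O..OX/..XOX, (1,0):+0/O...X/O.XOX, (1,1):+0/O...X/.OXOX
[OO..X/..XOX] X move#2: (0,2):+0/OOX.X/..XOX*, (0,3):-1/OO.XX/..XOX, (1,0):-1/OO..X/X.XOX, (1,1):-1/OO..X/.XXOX
[OOX.X/..XOX] O move#3: (0,3):+0/OOXOX/..XOX*, (1,0):-1/OOX.X/O.XOX, (1,1):-1/OOX.X/.OXOX
[OOXOX/..XOX] X move#4: (1,0):+0/OOXOX/X.XOX*, (1,1):+0/OOXOX/.XXOX
[OOXOX/X.XOX] O move#5: (1,1):+0/OOXOX/XOXOX*
[OOXOX/XOXOX] end (terminal +0, X#6); searched O...X/..XOX to 5

PV length from [O...X/..XOX]: 5 plies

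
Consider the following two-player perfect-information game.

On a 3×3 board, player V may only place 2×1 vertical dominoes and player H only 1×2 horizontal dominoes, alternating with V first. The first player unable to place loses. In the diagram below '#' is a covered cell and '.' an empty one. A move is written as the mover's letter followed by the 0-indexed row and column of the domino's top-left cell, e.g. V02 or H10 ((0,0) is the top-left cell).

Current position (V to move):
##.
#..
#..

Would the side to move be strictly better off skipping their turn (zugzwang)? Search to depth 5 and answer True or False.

[##./#../#..] V move#1: V02:-1/###/#.#/#.., V11:+1/##./##./##.*, V12:+1/##./#.#/#.#
[##./##./##.] end (terminal -1, H#2); searched ##./#../#.. to 5
suppose V passes — search the same position with H to move:
pass> [##./#../#..] H move#1: H11:+1/##./###/#..*, H21:-1/##./#../###
pass> [##./###/#..] end (terminal -1, V#2); searched ##./#../#.. to 5
for V: play +1, pass -1

zugzwang(##./#../#.., V) = False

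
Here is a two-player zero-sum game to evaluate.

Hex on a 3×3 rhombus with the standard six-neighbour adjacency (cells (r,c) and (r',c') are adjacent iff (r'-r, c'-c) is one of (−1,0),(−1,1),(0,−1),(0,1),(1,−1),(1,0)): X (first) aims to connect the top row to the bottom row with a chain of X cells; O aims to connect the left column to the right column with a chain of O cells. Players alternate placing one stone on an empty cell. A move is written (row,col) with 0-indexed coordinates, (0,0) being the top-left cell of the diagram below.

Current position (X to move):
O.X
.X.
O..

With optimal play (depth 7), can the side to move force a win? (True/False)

[O.X/.X./O..] X move#1: (0,1):-1/OXX/.X./O.., (1,0):-1/O.X/XX./O.., (1,2):+1/O.X/.XX/O..*, (2,1):+1/O.X/.X./OX., (2,2):+1/O.X/.X./O.X
[O.X/.XX/O..] O move#2: (0,1):-1/OOX/.XX/O..*, (1,0):-1/O.X/OXX/O.., (2,1):-1/O.X/.XX/OO., (2,2):-1/O.X/.XX/O.O
[OOX/.XX/O..] X move#3: (1,0):+1/OOX/XXX/O..*, (2,1):+1/OOX/.XX/OX., (2,2):+1/OOX/.XX/O.X
[OOX/XXX/O..] O move#4: (2,1):-1/OOX/XXX/OO.*, (2,2):-1/OOX/XXX/O.O
[OOX/XXX/OO.] X move#5: (2,2):+1/OOX/XXX/OOX*
[OOX/XXX/OOX] end (terminal -1, O#6); searched O.X/.X./O.. to 7

X winning at [O.X/.X./O..]: True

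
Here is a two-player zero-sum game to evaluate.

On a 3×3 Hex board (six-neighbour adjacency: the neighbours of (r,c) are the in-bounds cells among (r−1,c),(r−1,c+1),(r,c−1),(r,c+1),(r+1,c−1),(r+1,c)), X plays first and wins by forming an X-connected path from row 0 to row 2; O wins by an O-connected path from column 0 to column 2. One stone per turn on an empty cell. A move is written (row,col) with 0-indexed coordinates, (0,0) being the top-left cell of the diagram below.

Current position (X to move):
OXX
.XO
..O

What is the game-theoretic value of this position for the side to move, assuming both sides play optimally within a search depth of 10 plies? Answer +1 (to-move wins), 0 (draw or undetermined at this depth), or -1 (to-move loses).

value(OXX/.XO/..O, X) = +1

[OXX/.XO/..O] X move#1: (1,0):+1/OXX/XXO/..O*, (2,0):+1/OXX/.XO/X.O, (2,1):+1/OXX/.XO/.XO
[OXX/XXO/..O] O move#2: (2,0):-1/OXX/XXO/O.O*, (2,1):-1/OXX/XXO/.OO
[OXX/XXO/O.O] X move#3: (2,1):+1/OXX/XXO/OXO*
[OXX/XXO/OXO] end (terminal -1, O#4); searched OXX/.XO/..O to 10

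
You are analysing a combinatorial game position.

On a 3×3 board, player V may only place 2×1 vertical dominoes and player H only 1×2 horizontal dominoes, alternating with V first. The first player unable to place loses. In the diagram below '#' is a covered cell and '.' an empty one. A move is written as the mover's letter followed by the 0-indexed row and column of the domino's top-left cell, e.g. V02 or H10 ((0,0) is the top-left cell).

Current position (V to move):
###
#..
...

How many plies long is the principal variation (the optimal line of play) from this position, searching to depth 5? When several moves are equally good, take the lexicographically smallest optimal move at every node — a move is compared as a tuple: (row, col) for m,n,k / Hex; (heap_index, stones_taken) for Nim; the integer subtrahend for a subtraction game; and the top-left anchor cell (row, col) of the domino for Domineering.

PV length from [###/#../...]: 1 ply

[###/#../...] V move#1: V11:+1/###/##./.#.*, V12:-1/###/#.#/..#
[###/##./.#.] end (terminal -1, H#2); searched ###/#../... to 5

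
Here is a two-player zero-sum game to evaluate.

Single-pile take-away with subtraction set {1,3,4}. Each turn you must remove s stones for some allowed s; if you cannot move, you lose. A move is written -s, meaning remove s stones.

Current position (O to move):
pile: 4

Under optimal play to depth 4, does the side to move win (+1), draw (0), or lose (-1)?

p1 O@[4]: -1[3]-1 -3[1]-1 -4[0]+1*
p2 X@[0] terminal -1; root [4] d4

value(4, O) = +1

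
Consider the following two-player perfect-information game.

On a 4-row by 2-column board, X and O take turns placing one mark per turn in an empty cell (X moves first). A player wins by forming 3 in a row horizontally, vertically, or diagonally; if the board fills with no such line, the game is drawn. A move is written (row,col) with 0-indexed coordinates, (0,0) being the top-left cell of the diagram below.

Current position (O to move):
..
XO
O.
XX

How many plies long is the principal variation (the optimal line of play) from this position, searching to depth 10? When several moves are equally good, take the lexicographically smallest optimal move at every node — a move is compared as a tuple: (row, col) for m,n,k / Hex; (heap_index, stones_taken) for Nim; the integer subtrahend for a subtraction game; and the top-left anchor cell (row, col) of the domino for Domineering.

PV length from [../XO/O./XX]: 3 plies

p1 O@[../XO/O./XX]: (0,0)[O./XO/O./XX]+0* (0,1)[.O/XO/O./XX]+0 (2,1)[../XO/OO/XX]+0
p2 X@[O./XO/O./XX]: (0,1)[OX/XO/O./XX]+0* (2,1)[O./XO/OX/XX]+0
p3 O@[OX/XO/O./XX]: (2,1)[OX/XO/OO/XX]+0*
p4 X@[OX/XO/OO/XX] terminal +0; root [../XO/O./XX] d10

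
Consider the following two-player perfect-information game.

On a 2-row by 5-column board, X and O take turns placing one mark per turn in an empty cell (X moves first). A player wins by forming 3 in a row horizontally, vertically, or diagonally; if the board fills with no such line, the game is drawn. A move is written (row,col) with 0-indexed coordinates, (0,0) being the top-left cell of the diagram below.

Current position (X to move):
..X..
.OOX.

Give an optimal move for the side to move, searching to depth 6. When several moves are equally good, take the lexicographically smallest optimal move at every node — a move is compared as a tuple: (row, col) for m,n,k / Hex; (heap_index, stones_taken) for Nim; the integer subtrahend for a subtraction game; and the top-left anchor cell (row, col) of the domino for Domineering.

X's best at [..X../.OOX.]: (1,0)

ply 1, X at ..X../.OOX. | (0,0)=-1→X.X../.OOX.; (0,1)=-1→.XX../.OOX.; (0,3)=-1→..XX./.OOX.; (0,4)=-1→..X.X/.OOX.; (1,0)=+0→..X../XOOX.*; (1,4)=-1→..X../.OOXX
ply 2, O at ..X../XOOX. | (0,0)=-1→O.X../XOOX.; (0,1)=+0→.OX../XOOX.*; (0,3)=+0→..XO./XOOX.; (0,4)=-1→..X.O/XOOX.; (1,4)=-1→..X../XOOXO
ply 3, X at .OX../XOOX. | (0,0)=+0→XOX../XOOX.*; (0,3)=+0→.OXX./XOOX.; (0,4)=+0→.OX.X/XOOX.; (1,4)=+0→.OX../XOOXX
ply 4, O at XOX../XOOX. | (0,3)=+0→XOXO./XOOX.*; (0,4)=+0→XOX.O/XOOX.; (1,4)=+0→XOX../XOOXO
ply 5, X at XOXO./XOOX. | (0,4)=+0→XOXOX/XOOX.*; (1,4)=+0→XOXO./XOOXX
ply 6, O at XOXOX/XOOX. | (1,4)=+0→XOXOX/XOOXO*
ply 7: XOXOX/XOOXO is terminal +0 (X); from ..X../.OOX. depth 6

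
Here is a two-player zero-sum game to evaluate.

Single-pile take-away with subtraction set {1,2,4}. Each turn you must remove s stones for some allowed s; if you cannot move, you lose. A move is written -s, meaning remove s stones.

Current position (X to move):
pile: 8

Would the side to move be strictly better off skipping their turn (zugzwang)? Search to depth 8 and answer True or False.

[8] X move#1: -1:-1/7, -2:+1/6*, -4:-1/4
[6] O move#2: -1:-1/5*, -2:-1/4, -4:-1/2
[5] X move#3: -1:-1/4, -2:+1/3*, -4:-1/1
[3] O move#4: -1:-1/2*, -2:-1/1
[2] X move#5: -1:-1/1, -2:+1/0*
[0] end (terminal -1, O#6); searched 8 to 8
suppose X passes — search the same position with O to move:
pass> [8] O move#1: -1:-1/7, -2:+1/6*, -4:-1/4
pass> [6] X move#2: -1:-1/5*, -2:-1/4, -4:-1/2
pass> [5] O move#3: -1:-1/4, -2:+1/3*, -4:-1/1
pass> [3] X move#4: -1:-1/2*, -2:-1/1
pass> [2] O move#5: -1:-1/1, -2:+1/0*
pass> [0] end (terminal -1, X#6); searched 8 to 8
for X: play +1, pass -1

zugzwang(8, X) = False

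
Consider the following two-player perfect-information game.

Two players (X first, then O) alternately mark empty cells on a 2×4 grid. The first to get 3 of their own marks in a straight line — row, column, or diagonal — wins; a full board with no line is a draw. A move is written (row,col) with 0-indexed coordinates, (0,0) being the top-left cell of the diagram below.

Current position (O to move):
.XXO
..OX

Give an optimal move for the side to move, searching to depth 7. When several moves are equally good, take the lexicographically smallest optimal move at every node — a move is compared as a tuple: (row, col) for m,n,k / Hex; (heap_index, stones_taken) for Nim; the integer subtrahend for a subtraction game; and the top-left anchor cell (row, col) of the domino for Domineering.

O's best at [.XXO/..OX]: (0,0)

p1 O@[.XXO/..OX]: (0,0)[OXXO/..OX]+0* (1,0)[.XXO/O.OX]-1 (1,1)[.XXO/.OOX]-1
p2 X@[OXXO/..OX]: (1,0)[OXXO/X.OX]+0* (1,1)[OXXO/.XOX]+0
p3 O@[OXXO/X.OX]: (1,1)[OXXO/XOOX]+0*
p4 X@[OXXO/XOOX] terminal +0; root [.XXO/..OX] d7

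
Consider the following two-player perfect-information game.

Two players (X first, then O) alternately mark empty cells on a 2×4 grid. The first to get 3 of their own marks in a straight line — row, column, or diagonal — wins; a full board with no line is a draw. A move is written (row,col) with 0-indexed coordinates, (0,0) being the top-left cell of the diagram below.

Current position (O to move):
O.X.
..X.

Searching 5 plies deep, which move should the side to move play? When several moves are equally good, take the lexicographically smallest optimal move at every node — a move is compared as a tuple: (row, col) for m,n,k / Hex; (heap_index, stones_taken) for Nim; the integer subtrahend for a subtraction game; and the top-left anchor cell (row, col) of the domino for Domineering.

[O.X./..X.] O move#1: (0,1):-1/OOX./..X., (0,3):-1/O.XO/..X., (1,0):+0/O.X./O.X.*, (1,1):+0/O.X./.OX., (1,3):+0/O.X./..XO
[O.X./O.X.] X move#2: (0,1):+0/OXX./O.X.*, (0,3):+0/O.XX/O.X., (1,1):+0/O.X./OXX., (1,3):+0/O.X./O.XX
[OXX./O.X.] O move#3: (0,3):+0/OXXO/O.X.*, (1,1):-1/OXX./OOX., (1,3):-1/OXX./O.XO
[OXXO/O.X.] X move#4: (1,1):+0/OXXO/OXX.*, (1,3):+0/OXXO/O.XX
[OXXO/OXX.] O move#5: (1,3):+0/OXXO/OXXO*
[OXXO/OXXO] end (terminal +0, X#6); searched O.X./..X. to 5

O's best at [O.X./..X.]: (1,0)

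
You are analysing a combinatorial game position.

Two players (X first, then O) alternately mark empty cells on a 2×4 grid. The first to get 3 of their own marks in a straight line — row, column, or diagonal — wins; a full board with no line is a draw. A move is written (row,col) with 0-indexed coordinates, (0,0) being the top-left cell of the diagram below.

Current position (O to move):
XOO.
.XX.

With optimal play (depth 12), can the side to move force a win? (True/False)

[XOO./.XX.] O move#1: (0,3):+1/XOOO/.XX.*, (1,0):-1/XOO./OXX., (1,3):-1/XOO./.XXO
[XOOO/.XX.] end (terminal -1, X#2); searched XOO./.XX. to 12

O winning at [XOO./.XX.]: True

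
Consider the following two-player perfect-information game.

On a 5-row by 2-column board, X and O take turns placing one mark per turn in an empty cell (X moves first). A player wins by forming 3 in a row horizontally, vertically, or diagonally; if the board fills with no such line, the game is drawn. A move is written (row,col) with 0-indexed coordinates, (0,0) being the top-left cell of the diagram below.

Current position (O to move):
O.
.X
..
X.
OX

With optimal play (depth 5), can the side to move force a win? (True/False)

O winning at [O./.X/../X./OX]: False

ply 1, O at O./.X/../X./OX | (0,1)=+0→OO/.X/../X./OX*; (1,0)=+0→O./OX/../X./OX; (2,0)=+0→O./.X/O./X./OX; (2,1)=+0→O./.X/.O/X./OX; (3,1)=+0→O./.X/../XO/OX
ply 2, X at OO/.X/../X./OX | (1,0)=+0→OO/XX/../X./OX*; (2,0)=+0→OO/.X/X./X./OX; (2,1)=+0→OO/.X/.X/X./OX; (3,1)=+0→OO/.X/../XX/OX
ply 3, O at OO/XX/../X./OX | (2,0)=+0→OO/XX/O./X./OX*; (2,1)=-1→OO/XX/.O/X./OX; (3,1)=-1→OO/XX/../XO/OX
ply 4, X at OO/XX/O./X./OX | (2,1)=+0→OO/XX/OX/X./OX*; (3,1)=+0→OO/XX/O./XX/OX
ply 5, O at OO/XX/OX/X./OX | (3,1)=+0→OO/XX/OX/XO/OX*
ply 6: OO/XX/OX/XO/OX is terminal +0 (X); from O./.X/../X./OX depth 5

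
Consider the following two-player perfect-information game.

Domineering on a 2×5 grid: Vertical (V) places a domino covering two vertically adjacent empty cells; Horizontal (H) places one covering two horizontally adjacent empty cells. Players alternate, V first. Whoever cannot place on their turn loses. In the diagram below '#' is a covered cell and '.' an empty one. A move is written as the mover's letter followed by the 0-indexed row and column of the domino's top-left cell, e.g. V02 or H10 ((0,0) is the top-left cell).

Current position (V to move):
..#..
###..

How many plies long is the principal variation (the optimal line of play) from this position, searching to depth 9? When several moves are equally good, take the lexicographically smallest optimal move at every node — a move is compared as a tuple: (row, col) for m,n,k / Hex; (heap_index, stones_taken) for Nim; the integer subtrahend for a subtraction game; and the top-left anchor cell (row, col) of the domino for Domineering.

PV length from [..#../###..]: 3 plies

ply 1, V at ..#../###.. | V03=+1→..##./####.*; V04=+1→..#.#/###.#
ply 2, H at ..##./####. | H00=-1→####./####.*
ply 3, V at ####./####. | V04=+1→#####/#####*
ply 4: #####/##### is terminal -1 (H); from ..#../###.. depth 9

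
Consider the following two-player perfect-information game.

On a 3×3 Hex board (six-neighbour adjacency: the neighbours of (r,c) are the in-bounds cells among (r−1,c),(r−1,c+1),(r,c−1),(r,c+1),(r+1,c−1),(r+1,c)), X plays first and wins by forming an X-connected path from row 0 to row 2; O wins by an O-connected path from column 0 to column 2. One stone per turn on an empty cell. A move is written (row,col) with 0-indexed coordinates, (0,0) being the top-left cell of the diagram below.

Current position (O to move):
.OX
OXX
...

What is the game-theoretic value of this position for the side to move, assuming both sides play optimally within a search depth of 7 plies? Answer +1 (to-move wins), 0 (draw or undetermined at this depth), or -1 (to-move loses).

value(.OX/OXX/..., O) = -1

ply 1, O at .OX/OXX/... | (0,0)=-1→OOX/OXX/...*; (2,0)=-1→.OX/OXX/O..; (2,1)=-1→.OX/OXX/.O.; (2,2)=-1→.OX/OXX/..O
ply 2, X at OOX/OXX/... | (2,0)=+1→OOX/OXX/X..*; (2,1)=+1→OOX/OXX/.X.; (2,2)=+1→OOX/OXX/..X
ply 3: OOX/OXX/X.. is terminal -1 (O); from .OX/OXX/... depth 7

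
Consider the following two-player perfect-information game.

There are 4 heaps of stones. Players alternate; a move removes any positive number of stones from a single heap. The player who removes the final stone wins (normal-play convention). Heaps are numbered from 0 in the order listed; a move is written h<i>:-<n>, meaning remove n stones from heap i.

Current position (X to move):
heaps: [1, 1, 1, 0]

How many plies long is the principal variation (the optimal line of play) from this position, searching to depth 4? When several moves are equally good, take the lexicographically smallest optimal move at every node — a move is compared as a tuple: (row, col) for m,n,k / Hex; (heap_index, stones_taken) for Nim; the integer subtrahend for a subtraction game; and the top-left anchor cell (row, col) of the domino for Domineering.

[(1,1,1,0)] X move#1: h0:-1:+1/(0,1,1,0)*, h1:-1:+1/(1,0,1,0), h2:-1:+1/(1,1,0,0)
[(0,1,1,0)] O move#2: h1:-1:-1/(0,0,1,0)*, h2:-1:-1/(0,1,0,0)
[(0,0,1,0)] X move#3: h2:-1:+1/(0,0,0,0)*
[(0,0,0,0)] end (terminal -1, O#4); searched (1,1,1,0) to 4

PV length from [(1,1,1,0)]: 3 plies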